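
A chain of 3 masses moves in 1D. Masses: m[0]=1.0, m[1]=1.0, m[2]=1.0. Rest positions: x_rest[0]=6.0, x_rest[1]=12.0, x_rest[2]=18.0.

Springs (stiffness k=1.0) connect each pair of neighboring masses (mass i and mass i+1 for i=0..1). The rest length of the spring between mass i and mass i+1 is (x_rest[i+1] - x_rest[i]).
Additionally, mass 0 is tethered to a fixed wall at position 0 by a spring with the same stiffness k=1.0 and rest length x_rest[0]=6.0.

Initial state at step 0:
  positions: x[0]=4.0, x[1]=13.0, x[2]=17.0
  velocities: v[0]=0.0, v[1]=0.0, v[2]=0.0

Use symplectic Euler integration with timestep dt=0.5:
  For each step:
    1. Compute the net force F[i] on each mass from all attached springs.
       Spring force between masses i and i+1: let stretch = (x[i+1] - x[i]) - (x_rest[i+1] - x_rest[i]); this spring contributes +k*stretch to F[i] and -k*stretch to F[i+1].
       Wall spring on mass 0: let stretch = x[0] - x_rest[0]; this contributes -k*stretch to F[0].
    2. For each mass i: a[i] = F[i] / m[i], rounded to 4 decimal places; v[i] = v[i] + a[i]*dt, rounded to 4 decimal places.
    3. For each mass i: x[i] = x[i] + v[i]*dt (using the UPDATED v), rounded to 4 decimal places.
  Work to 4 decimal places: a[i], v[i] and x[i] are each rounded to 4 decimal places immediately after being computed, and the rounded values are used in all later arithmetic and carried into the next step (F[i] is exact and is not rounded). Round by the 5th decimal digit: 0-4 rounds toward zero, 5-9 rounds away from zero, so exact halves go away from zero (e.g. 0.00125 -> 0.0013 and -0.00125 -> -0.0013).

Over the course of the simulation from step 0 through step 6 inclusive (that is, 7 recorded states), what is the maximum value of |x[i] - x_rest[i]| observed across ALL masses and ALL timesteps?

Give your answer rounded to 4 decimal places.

Answer: 2.0625

Derivation:
Step 0: x=[4.0000 13.0000 17.0000] v=[0.0000 0.0000 0.0000]
Step 1: x=[5.2500 11.7500 17.5000] v=[2.5000 -2.5000 1.0000]
Step 2: x=[6.8125 10.3125 18.0625] v=[3.1250 -2.8750 1.1250]
Step 3: x=[7.5469 9.9375 18.1875] v=[1.4688 -0.7500 0.2500]
Step 4: x=[6.9922 11.0274 17.7500] v=[-1.1094 2.1797 -0.8750]
Step 5: x=[5.6983 12.7891 17.1319] v=[-2.5879 3.5234 -1.2363]
Step 6: x=[4.7525 13.8638 16.9281] v=[-1.8917 2.1494 -0.4077]
Max displacement = 2.0625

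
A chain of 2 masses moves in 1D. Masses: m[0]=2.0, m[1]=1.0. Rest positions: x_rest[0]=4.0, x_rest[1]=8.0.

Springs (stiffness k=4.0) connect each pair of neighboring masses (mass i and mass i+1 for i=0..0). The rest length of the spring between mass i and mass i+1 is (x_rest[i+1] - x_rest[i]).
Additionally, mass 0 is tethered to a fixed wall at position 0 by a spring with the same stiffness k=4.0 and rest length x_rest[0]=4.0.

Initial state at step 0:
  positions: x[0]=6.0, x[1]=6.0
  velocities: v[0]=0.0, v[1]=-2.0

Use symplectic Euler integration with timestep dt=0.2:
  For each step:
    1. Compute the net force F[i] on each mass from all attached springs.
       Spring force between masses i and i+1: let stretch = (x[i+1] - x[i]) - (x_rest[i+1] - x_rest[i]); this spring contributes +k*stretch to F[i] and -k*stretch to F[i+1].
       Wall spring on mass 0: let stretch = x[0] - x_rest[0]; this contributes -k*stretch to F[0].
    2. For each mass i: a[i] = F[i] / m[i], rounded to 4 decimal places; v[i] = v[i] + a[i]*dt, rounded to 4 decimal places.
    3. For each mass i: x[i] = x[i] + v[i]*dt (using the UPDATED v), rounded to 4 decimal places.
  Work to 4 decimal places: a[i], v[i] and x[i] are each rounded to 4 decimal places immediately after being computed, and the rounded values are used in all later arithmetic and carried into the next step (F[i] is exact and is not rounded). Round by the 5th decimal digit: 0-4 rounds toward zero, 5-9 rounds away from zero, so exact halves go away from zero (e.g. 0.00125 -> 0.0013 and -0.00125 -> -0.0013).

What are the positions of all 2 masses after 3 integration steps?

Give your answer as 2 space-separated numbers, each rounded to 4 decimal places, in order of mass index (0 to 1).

Answer: 3.6074 8.0338

Derivation:
Step 0: x=[6.0000 6.0000] v=[0.0000 -2.0000]
Step 1: x=[5.5200 6.2400] v=[-2.4000 1.2000]
Step 2: x=[4.6560 7.0048] v=[-4.3200 3.8240]
Step 3: x=[3.6074 8.0338] v=[-5.2429 5.1450]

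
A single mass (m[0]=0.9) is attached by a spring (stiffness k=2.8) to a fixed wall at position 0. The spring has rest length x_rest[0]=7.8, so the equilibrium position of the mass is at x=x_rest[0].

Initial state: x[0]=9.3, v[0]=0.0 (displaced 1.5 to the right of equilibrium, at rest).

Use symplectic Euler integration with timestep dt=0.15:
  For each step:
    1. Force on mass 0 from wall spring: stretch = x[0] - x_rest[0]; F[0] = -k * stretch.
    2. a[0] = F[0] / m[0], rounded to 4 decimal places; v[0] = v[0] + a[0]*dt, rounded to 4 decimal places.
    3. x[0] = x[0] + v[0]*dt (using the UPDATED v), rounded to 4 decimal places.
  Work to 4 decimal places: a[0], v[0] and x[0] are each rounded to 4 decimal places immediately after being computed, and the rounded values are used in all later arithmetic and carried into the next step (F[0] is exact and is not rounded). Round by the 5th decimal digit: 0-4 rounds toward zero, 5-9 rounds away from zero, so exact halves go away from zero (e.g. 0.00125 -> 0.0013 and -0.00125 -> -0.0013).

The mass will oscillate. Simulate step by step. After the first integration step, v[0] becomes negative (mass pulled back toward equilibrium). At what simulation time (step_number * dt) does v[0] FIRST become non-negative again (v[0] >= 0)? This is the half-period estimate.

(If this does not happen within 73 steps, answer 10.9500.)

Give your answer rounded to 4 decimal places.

Answer: 1.8000

Derivation:
Step 0: x=[9.3000] v=[0.0000]
Step 1: x=[9.1950] v=[-0.7000]
Step 2: x=[8.9924] v=[-1.3510]
Step 3: x=[8.7063] v=[-1.9075]
Step 4: x=[8.3567] v=[-2.3304]
Step 5: x=[7.9682] v=[-2.5902]
Step 6: x=[7.5679] v=[-2.6687]
Step 7: x=[7.1838] v=[-2.5604]
Step 8: x=[6.8429] v=[-2.2728]
Step 9: x=[6.5690] v=[-1.8262]
Step 10: x=[6.3812] v=[-1.2517]
Step 11: x=[6.2928] v=[-0.5896]
Step 12: x=[6.3099] v=[0.1138]
First v>=0 after going negative at step 12, time=1.8000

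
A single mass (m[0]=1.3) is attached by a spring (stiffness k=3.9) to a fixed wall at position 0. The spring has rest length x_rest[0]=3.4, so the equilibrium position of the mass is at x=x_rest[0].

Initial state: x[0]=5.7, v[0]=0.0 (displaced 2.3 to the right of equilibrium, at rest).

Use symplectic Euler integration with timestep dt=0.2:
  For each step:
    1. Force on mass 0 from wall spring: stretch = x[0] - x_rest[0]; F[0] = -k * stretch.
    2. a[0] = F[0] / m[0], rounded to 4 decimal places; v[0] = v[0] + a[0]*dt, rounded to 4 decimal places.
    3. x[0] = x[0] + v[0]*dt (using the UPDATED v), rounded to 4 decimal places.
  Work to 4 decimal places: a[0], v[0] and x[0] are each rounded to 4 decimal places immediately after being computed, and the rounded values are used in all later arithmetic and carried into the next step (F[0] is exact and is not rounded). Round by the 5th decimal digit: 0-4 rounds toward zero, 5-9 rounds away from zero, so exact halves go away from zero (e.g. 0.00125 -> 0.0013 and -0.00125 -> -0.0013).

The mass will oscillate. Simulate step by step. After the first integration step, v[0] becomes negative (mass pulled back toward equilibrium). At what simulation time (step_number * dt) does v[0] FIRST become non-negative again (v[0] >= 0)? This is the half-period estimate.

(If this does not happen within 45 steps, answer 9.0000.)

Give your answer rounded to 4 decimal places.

Answer: 2.0000

Derivation:
Step 0: x=[5.7000] v=[0.0000]
Step 1: x=[5.4240] v=[-1.3800]
Step 2: x=[4.9051] v=[-2.5944]
Step 3: x=[4.2056] v=[-3.4975]
Step 4: x=[3.4094] v=[-3.9809]
Step 5: x=[2.6121] v=[-3.9865]
Step 6: x=[1.9093] v=[-3.5138]
Step 7: x=[1.3854] v=[-2.6194]
Step 8: x=[1.1033] v=[-1.4106]
Step 9: x=[1.0968] v=[-0.0326]
Step 10: x=[1.3667] v=[1.3493]
First v>=0 after going negative at step 10, time=2.0000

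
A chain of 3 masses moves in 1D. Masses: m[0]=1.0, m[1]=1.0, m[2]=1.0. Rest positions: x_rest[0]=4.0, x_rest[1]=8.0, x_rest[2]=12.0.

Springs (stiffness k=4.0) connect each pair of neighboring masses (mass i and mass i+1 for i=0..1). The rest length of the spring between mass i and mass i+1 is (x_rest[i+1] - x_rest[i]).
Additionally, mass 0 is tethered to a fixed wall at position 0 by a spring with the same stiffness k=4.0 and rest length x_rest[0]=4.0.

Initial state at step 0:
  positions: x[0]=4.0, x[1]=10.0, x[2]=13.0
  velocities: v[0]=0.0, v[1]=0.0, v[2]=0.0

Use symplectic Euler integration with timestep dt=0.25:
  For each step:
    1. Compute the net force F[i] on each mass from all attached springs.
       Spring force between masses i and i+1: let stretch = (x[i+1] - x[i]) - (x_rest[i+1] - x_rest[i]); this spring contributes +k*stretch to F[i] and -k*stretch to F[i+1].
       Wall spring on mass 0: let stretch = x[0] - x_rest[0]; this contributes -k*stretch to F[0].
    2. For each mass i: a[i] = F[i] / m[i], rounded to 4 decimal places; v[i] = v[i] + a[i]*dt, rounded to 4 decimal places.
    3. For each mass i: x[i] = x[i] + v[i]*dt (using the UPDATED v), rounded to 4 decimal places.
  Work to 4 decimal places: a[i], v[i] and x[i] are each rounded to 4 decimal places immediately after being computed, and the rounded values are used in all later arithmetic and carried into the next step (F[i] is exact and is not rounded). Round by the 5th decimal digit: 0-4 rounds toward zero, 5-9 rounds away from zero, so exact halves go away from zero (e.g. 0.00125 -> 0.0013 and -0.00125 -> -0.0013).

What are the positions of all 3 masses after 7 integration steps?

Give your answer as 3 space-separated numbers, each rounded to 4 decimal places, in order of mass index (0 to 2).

Step 0: x=[4.0000 10.0000 13.0000] v=[0.0000 0.0000 0.0000]
Step 1: x=[4.5000 9.2500 13.2500] v=[2.0000 -3.0000 1.0000]
Step 2: x=[5.0625 8.3125 13.5000] v=[2.2500 -3.7500 1.0000]
Step 3: x=[5.1719 7.8594 13.4531] v=[0.4375 -1.8125 -0.1875]
Step 4: x=[4.6602 8.1328 13.0078] v=[-2.0469 1.0937 -1.7812]
Step 5: x=[3.8516 8.7568 12.3438] v=[-3.2345 2.4961 -2.6562]
Step 6: x=[3.3064 9.0513 11.7830] v=[-2.1809 1.1779 -2.2432]
Step 7: x=[3.3708 8.5925 11.5393] v=[0.2576 -1.8353 -0.9749]

Answer: 3.3708 8.5925 11.5393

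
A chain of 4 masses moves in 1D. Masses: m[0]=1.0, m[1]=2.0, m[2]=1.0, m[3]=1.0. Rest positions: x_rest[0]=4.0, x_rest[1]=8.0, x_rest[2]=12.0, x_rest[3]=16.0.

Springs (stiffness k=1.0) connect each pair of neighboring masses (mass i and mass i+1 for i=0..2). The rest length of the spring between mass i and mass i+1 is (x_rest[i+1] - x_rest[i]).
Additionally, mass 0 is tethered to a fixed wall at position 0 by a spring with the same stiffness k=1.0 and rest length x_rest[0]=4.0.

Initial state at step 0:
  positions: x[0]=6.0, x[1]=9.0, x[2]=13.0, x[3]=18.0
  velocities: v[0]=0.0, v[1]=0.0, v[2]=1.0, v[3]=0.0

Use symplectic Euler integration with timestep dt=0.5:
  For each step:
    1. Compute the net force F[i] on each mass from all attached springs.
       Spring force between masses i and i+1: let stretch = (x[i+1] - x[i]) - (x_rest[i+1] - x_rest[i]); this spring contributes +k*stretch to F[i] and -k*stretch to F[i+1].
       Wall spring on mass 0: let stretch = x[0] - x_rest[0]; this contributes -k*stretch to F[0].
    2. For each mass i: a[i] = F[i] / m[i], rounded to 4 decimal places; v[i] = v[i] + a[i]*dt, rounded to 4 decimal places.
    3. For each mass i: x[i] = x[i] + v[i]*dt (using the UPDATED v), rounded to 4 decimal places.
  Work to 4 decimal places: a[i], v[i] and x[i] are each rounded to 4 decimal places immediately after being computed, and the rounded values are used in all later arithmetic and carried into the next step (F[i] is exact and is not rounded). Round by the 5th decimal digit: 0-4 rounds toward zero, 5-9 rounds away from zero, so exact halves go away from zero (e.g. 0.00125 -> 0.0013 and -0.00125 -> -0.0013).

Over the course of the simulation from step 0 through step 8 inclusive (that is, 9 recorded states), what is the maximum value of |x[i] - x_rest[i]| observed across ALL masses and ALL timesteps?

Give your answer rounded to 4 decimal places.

Step 0: x=[6.0000 9.0000 13.0000 18.0000] v=[0.0000 0.0000 1.0000 0.0000]
Step 1: x=[5.2500 9.1250 13.7500 17.7500] v=[-1.5000 0.2500 1.5000 -0.5000]
Step 2: x=[4.1563 9.3438 14.3438 17.5000] v=[-2.1875 0.4375 1.1875 -0.5000]
Step 3: x=[3.3204 9.5391 14.4766 17.4610] v=[-1.6719 0.3906 0.2656 -0.0781]
Step 4: x=[3.2090 9.5743 14.1211 17.6759] v=[-0.2228 0.0703 -0.7110 0.4297]
Step 5: x=[3.8867 9.3821 13.5176 18.0021] v=[1.3554 -0.3844 -1.2070 0.6523]
Step 6: x=[4.9666 9.0199 13.0014 18.2072] v=[2.1598 -0.7244 -1.0325 0.4101]
Step 7: x=[5.8182 8.6487 12.7912 18.1108] v=[1.7032 -0.7424 -0.4204 -0.1928]
Step 8: x=[5.9229 8.4415 12.8753 17.6845] v=[0.2094 -0.4144 0.1682 -0.8526]
Max displacement = 2.4766

Answer: 2.4766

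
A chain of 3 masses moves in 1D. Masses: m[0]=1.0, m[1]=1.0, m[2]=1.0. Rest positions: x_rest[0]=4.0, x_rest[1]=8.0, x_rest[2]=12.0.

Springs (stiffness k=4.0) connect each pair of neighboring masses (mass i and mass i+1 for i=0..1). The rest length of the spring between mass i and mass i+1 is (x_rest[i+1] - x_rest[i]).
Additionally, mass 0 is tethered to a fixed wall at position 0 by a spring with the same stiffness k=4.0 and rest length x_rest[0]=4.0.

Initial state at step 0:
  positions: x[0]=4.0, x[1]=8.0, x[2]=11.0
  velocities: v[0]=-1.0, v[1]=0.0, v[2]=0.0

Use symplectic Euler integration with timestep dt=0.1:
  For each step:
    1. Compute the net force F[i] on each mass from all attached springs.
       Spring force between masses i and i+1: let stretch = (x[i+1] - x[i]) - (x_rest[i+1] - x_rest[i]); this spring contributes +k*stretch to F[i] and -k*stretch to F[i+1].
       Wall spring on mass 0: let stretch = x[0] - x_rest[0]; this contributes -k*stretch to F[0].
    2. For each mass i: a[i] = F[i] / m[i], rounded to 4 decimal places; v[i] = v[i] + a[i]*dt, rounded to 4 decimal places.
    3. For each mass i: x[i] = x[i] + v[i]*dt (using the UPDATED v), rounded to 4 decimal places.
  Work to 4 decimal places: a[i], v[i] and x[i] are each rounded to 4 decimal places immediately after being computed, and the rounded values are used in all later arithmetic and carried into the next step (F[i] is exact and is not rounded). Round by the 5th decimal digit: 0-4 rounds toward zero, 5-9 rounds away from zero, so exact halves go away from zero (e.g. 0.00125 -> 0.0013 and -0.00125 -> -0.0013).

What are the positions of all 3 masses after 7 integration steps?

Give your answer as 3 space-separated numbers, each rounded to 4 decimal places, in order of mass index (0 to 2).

Answer: 3.5154 7.2216 11.7618

Derivation:
Step 0: x=[4.0000 8.0000 11.0000] v=[-1.0000 0.0000 0.0000]
Step 1: x=[3.9000 7.9600 11.0400] v=[-1.0000 -0.4000 0.4000]
Step 2: x=[3.8064 7.8808 11.1168] v=[-0.9360 -0.7920 0.7680]
Step 3: x=[3.7235 7.7681 11.2242] v=[-0.8288 -1.1274 1.0736]
Step 4: x=[3.6535 7.6318 11.3533] v=[-0.7004 -1.3628 1.2912]
Step 5: x=[3.5965 7.4853 11.4936] v=[-0.5705 -1.4655 1.4026]
Step 6: x=[3.5511 7.3435 11.6335] v=[-0.4536 -1.4177 1.3993]
Step 7: x=[3.5154 7.2216 11.7618] v=[-0.3571 -1.2187 1.2833]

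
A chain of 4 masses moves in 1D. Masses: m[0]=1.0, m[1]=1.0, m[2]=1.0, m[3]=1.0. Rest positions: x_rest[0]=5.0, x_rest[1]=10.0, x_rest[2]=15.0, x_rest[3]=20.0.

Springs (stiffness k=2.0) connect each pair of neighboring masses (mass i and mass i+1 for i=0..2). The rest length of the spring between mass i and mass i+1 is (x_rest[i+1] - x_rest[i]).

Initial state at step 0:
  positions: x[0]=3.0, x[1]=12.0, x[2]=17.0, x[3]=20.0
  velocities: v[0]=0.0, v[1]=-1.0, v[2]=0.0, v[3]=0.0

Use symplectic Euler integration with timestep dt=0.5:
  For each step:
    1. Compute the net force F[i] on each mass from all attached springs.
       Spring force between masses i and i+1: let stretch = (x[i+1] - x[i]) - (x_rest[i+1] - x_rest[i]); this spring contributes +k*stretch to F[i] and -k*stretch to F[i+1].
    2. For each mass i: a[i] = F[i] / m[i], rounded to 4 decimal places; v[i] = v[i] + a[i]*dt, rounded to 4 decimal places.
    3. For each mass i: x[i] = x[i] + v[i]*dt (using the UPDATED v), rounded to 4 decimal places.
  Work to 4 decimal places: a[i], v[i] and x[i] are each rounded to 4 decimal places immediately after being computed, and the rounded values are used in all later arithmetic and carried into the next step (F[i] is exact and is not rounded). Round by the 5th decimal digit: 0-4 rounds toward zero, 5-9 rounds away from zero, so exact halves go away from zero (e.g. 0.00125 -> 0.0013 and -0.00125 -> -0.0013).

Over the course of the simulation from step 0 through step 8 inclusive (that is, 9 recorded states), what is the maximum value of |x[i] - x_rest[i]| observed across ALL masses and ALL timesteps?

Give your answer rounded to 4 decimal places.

Answer: 2.8437

Derivation:
Step 0: x=[3.0000 12.0000 17.0000 20.0000] v=[0.0000 -1.0000 0.0000 0.0000]
Step 1: x=[5.0000 9.5000 16.0000 21.0000] v=[4.0000 -5.0000 -2.0000 2.0000]
Step 2: x=[6.7500 8.0000 14.2500 22.0000] v=[3.5000 -3.0000 -3.5000 2.0000]
Step 3: x=[6.6250 9.0000 13.2500 21.6250] v=[-0.2500 2.0000 -2.0000 -0.7500]
Step 4: x=[5.1875 10.9375 14.3125 19.5625] v=[-2.8750 3.8750 2.1250 -4.1250]
Step 5: x=[4.1250 11.6875 16.3125 17.3750] v=[-2.1250 1.5000 4.0000 -4.3750]
Step 6: x=[4.3438 10.9688 16.5313 17.1563] v=[0.4375 -1.4375 0.4375 -0.4375]
Step 7: x=[5.3751 9.7188 14.2813 19.1251] v=[2.0625 -2.5000 -4.5000 3.9375]
Step 8: x=[6.0782 8.5782 12.1720 21.1720] v=[1.4062 -2.2812 -4.2187 4.0937]
Max displacement = 2.8437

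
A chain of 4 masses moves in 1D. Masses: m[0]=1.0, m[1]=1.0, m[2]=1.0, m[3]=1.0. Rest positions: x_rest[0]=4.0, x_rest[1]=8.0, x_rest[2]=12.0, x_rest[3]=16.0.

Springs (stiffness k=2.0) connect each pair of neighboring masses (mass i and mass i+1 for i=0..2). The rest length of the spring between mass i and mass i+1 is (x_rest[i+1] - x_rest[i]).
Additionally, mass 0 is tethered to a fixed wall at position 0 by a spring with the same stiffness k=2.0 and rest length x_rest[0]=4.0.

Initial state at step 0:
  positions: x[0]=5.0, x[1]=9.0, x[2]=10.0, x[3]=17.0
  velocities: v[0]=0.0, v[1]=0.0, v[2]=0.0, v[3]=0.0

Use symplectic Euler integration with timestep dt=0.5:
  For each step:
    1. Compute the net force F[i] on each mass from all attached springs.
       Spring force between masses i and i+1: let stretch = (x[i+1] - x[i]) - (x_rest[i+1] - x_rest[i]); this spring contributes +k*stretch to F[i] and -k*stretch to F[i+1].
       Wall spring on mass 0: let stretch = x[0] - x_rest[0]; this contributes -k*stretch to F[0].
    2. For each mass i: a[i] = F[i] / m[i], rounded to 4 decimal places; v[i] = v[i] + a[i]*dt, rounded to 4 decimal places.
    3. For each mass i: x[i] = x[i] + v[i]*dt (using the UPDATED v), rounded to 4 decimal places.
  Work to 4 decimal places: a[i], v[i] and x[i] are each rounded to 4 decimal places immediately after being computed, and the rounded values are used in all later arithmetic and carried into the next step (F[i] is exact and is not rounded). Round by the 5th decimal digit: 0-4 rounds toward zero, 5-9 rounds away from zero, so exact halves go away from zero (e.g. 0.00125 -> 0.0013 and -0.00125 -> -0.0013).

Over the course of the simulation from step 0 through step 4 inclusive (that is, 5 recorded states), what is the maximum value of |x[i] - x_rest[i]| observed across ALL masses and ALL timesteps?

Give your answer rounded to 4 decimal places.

Answer: 2.5000

Derivation:
Step 0: x=[5.0000 9.0000 10.0000 17.0000] v=[0.0000 0.0000 0.0000 0.0000]
Step 1: x=[4.5000 7.5000 13.0000 15.5000] v=[-1.0000 -3.0000 6.0000 -3.0000]
Step 2: x=[3.2500 7.2500 14.5000 14.7500] v=[-2.5000 -0.5000 3.0000 -1.5000]
Step 3: x=[2.3750 8.6250 12.5000 15.8750] v=[-1.7500 2.7500 -4.0000 2.2500]
Step 4: x=[3.4375 8.8125 10.2500 17.3125] v=[2.1250 0.3750 -4.5000 2.8750]
Max displacement = 2.5000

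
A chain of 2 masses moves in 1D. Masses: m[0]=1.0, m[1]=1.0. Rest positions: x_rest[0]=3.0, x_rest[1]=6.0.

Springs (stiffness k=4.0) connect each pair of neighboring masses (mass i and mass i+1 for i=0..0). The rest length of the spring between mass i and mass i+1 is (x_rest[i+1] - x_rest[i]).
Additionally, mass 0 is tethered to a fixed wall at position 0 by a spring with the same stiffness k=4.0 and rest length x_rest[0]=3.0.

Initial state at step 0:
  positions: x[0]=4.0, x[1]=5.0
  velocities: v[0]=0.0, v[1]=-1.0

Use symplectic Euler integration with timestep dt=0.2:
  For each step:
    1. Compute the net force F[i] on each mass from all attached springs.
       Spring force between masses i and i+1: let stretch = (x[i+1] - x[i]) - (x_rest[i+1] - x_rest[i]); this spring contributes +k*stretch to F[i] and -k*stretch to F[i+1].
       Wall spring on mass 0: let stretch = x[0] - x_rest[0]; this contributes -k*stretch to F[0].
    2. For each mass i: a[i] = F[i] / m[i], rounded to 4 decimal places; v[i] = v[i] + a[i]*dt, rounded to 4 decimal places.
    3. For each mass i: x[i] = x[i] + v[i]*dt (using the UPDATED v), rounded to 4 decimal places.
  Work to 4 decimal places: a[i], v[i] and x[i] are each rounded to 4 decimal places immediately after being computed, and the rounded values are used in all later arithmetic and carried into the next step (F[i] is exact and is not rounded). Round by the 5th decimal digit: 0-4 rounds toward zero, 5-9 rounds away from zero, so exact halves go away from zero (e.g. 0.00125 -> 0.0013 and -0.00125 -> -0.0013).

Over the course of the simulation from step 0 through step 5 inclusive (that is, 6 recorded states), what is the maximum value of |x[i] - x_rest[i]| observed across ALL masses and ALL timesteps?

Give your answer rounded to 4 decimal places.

Answer: 1.5285

Derivation:
Step 0: x=[4.0000 5.0000] v=[0.0000 -1.0000]
Step 1: x=[3.5200 5.1200] v=[-2.4000 0.6000]
Step 2: x=[2.7328 5.4640] v=[-3.9360 1.7200]
Step 3: x=[1.9453 5.8510] v=[-3.9373 1.9350]
Step 4: x=[1.4715 6.0931] v=[-2.3690 1.2104]
Step 5: x=[1.5017 6.0757] v=[0.1511 -0.0869]
Max displacement = 1.5285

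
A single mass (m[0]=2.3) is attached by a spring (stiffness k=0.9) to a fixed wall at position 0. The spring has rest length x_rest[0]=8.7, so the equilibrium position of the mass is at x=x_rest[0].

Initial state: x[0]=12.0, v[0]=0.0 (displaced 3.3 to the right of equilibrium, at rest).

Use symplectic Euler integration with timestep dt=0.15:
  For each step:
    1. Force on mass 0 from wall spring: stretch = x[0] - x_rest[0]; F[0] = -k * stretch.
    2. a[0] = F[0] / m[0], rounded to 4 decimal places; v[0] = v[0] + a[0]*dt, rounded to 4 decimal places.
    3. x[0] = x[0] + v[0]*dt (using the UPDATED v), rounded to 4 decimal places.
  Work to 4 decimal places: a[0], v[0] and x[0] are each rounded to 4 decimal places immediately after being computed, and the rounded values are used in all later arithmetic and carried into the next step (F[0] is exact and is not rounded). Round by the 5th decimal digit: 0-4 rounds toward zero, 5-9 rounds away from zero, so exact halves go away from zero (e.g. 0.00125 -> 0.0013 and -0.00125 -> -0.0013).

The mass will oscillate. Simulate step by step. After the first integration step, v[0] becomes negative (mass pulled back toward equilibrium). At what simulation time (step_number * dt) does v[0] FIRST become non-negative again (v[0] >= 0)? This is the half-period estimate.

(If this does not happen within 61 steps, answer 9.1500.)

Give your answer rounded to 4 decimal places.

Answer: 5.1000

Derivation:
Step 0: x=[12.0000] v=[0.0000]
Step 1: x=[11.9709] v=[-0.1937]
Step 2: x=[11.9130] v=[-0.3857]
Step 3: x=[11.8269] v=[-0.5743]
Step 4: x=[11.7132] v=[-0.7578]
Step 5: x=[11.5730] v=[-0.9347]
Step 6: x=[11.4075] v=[-1.1033]
Step 7: x=[11.2182] v=[-1.2622]
Step 8: x=[11.0067] v=[-1.4100]
Step 9: x=[10.7749] v=[-1.5454]
Step 10: x=[10.5248] v=[-1.6672]
Step 11: x=[10.2587] v=[-1.7743]
Step 12: x=[9.9788] v=[-1.8658]
Step 13: x=[9.6877] v=[-1.9409]
Step 14: x=[9.3879] v=[-1.9989]
Step 15: x=[9.0820] v=[-2.0393]
Step 16: x=[8.7727] v=[-2.0617]
Step 17: x=[8.4628] v=[-2.0660]
Step 18: x=[8.1550] v=[-2.0521]
Step 19: x=[7.8520] v=[-2.0201]
Step 20: x=[7.5565] v=[-1.9703]
Step 21: x=[7.2710] v=[-1.9032]
Step 22: x=[6.9981] v=[-1.8193]
Step 23: x=[6.7402] v=[-1.7194]
Step 24: x=[6.4995] v=[-1.6044]
Step 25: x=[6.2782] v=[-1.4752]
Step 26: x=[6.0783] v=[-1.3330]
Step 27: x=[5.9014] v=[-1.1791]
Step 28: x=[5.7492] v=[-1.0148]
Step 29: x=[5.6230] v=[-0.8416]
Step 30: x=[5.5239] v=[-0.6610]
Step 31: x=[5.4527] v=[-0.4746]
Step 32: x=[5.4101] v=[-0.2840]
Step 33: x=[5.3965] v=[-0.0909]
Step 34: x=[5.4120] v=[0.1030]
First v>=0 after going negative at step 34, time=5.1000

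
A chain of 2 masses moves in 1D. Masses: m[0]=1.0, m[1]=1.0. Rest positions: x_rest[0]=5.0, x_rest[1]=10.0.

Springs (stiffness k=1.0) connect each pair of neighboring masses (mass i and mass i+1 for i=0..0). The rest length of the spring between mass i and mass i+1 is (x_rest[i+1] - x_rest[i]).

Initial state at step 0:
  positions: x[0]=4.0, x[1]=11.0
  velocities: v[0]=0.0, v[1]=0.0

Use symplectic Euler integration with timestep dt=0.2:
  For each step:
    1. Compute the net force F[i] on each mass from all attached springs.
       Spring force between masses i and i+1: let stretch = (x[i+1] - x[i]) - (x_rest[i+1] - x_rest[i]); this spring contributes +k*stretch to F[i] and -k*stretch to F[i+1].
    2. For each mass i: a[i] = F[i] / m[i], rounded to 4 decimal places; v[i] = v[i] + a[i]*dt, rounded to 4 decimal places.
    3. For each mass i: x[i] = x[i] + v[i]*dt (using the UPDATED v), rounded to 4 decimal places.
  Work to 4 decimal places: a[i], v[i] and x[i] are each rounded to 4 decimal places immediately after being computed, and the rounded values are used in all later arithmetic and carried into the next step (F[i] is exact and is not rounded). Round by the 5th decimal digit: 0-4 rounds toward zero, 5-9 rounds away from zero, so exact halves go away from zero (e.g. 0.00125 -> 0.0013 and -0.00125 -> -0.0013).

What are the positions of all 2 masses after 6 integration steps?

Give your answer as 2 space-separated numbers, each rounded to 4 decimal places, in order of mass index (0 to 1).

Step 0: x=[4.0000 11.0000] v=[0.0000 0.0000]
Step 1: x=[4.0800 10.9200] v=[0.4000 -0.4000]
Step 2: x=[4.2336 10.7664] v=[0.7680 -0.7680]
Step 3: x=[4.4485 10.5515] v=[1.0746 -1.0746]
Step 4: x=[4.7075 10.2925] v=[1.2952 -1.2952]
Step 5: x=[4.9899 10.0101] v=[1.4122 -1.4122]
Step 6: x=[5.2731 9.7269] v=[1.4162 -1.4162]

Answer: 5.2731 9.7269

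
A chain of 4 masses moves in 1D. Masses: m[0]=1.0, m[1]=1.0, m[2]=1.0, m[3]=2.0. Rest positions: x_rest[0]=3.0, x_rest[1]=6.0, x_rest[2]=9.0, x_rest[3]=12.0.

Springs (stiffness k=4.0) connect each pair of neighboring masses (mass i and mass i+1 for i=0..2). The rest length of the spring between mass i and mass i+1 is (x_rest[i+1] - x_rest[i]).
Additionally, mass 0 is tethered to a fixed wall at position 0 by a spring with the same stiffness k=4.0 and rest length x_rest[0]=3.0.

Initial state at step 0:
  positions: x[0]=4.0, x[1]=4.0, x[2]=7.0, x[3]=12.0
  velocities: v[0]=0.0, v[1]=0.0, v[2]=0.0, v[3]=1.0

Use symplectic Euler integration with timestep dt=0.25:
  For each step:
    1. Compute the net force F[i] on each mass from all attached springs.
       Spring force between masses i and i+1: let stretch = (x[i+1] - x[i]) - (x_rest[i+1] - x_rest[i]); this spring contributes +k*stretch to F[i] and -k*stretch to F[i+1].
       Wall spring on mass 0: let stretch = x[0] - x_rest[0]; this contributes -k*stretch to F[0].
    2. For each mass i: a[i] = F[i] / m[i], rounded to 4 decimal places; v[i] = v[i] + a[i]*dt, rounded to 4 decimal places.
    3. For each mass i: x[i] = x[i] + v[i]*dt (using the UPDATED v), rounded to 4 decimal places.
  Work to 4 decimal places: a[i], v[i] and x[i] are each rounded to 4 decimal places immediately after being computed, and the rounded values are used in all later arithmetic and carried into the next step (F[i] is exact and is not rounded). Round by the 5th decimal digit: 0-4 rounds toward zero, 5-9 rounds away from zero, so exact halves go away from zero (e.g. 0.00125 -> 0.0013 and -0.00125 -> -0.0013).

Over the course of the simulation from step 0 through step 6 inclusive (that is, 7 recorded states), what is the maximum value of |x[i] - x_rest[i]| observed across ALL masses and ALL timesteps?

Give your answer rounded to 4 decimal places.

Step 0: x=[4.0000 4.0000 7.0000 12.0000] v=[0.0000 0.0000 0.0000 1.0000]
Step 1: x=[3.0000 4.7500 7.5000 12.0000] v=[-4.0000 3.0000 2.0000 0.0000]
Step 2: x=[1.6875 5.7500 8.4375 11.8125] v=[-5.2500 4.0000 3.7500 -0.7500]
Step 3: x=[0.9688 6.4063 9.5469 11.5781] v=[-2.8750 2.6250 4.4375 -0.9375]
Step 4: x=[1.3672 6.4883 10.3789 11.4648] v=[1.5937 0.3281 3.3281 -0.4531]
Step 5: x=[2.7041 6.2627 10.5098 11.5908] v=[5.3476 -0.9024 0.5234 0.5040]
Step 6: x=[4.2546 6.2092 9.8491 11.9567] v=[6.2021 -0.2139 -2.6427 1.4635]
Max displacement = 2.0312

Answer: 2.0312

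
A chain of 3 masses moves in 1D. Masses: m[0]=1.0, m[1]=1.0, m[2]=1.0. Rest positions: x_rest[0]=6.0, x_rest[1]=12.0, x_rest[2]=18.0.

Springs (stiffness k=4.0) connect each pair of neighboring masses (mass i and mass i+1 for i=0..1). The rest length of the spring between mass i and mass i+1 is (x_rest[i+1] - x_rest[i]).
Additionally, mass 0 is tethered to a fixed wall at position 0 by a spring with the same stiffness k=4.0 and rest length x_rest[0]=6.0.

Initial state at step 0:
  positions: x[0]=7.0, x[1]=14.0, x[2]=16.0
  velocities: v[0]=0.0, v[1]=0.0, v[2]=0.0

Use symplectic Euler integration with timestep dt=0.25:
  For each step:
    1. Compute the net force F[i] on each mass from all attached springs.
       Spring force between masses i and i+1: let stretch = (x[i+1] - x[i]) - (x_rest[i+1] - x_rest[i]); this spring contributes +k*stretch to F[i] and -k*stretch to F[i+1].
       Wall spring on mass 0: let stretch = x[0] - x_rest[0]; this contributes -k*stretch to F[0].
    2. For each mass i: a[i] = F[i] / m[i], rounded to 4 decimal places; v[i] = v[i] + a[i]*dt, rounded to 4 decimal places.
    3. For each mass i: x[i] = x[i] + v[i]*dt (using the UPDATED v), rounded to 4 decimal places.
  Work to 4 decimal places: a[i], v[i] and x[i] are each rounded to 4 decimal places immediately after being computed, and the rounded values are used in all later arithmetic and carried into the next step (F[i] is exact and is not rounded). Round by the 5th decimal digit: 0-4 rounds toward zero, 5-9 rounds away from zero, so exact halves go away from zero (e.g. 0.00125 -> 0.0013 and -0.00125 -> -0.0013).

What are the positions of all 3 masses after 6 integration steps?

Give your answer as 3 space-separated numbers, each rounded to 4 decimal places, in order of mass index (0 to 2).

Answer: 3.8919 12.7503 18.3426

Derivation:
Step 0: x=[7.0000 14.0000 16.0000] v=[0.0000 0.0000 0.0000]
Step 1: x=[7.0000 12.7500 17.0000] v=[0.0000 -5.0000 4.0000]
Step 2: x=[6.6875 11.1250 18.4375] v=[-1.2500 -6.5000 5.7500]
Step 3: x=[5.8125 10.2188 19.5469] v=[-3.5000 -3.6250 4.4375]
Step 4: x=[4.5860 10.5430 19.8243] v=[-4.9062 1.2968 1.1094]
Step 5: x=[3.7022 11.6983 19.2813] v=[-3.5352 4.6211 -2.1719]
Step 6: x=[3.8919 12.7503 18.3426] v=[0.7587 4.2080 -3.7549]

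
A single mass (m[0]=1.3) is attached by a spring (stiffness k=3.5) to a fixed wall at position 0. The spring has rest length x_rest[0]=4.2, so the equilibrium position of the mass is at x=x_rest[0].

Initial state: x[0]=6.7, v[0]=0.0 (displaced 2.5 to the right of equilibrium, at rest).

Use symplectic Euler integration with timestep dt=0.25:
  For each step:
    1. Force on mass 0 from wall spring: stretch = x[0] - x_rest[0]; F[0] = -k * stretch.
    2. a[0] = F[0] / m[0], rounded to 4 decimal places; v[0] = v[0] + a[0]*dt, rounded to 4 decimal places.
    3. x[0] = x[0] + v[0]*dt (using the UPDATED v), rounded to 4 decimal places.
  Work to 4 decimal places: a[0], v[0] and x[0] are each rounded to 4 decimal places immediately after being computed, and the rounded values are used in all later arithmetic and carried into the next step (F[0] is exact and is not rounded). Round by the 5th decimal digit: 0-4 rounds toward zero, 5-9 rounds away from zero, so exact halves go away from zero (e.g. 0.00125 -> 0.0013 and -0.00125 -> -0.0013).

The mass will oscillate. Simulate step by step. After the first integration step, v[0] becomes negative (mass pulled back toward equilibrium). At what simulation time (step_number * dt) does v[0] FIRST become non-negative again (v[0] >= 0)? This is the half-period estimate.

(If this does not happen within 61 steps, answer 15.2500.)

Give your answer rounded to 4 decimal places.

Step 0: x=[6.7000] v=[0.0000]
Step 1: x=[6.2793] v=[-1.6827]
Step 2: x=[5.5088] v=[-3.0822]
Step 3: x=[4.5180] v=[-3.9631]
Step 4: x=[3.4737] v=[-4.1772]
Step 5: x=[2.5516] v=[-3.6884]
Step 6: x=[1.9069] v=[-2.5789]
Step 7: x=[1.6480] v=[-1.0355]
Step 8: x=[1.8186] v=[0.6822]
First v>=0 after going negative at step 8, time=2.0000

Answer: 2.0000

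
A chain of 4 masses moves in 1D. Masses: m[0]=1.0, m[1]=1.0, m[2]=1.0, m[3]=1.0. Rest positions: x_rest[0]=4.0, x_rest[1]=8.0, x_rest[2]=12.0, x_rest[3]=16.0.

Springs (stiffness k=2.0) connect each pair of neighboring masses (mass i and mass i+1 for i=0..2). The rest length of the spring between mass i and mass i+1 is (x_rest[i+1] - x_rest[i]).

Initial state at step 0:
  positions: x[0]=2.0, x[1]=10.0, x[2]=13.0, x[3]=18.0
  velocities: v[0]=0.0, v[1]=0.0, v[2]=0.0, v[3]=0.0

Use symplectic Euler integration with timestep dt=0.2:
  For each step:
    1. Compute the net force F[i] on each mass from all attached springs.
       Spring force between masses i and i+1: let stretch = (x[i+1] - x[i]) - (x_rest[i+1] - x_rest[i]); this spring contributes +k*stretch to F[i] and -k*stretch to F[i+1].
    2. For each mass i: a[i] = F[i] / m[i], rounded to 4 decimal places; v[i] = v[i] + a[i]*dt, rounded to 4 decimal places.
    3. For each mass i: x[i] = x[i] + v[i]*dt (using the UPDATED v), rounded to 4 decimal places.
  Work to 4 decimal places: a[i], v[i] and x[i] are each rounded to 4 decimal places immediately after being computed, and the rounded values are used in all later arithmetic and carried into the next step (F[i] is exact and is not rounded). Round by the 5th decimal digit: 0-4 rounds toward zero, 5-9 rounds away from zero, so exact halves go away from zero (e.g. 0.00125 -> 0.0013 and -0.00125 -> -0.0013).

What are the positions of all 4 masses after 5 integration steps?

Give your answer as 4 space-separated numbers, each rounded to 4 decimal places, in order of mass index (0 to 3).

Answer: 5.1152 6.9122 13.6684 17.3041

Derivation:
Step 0: x=[2.0000 10.0000 13.0000 18.0000] v=[0.0000 0.0000 0.0000 0.0000]
Step 1: x=[2.3200 9.6000 13.1600 17.9200] v=[1.6000 -2.0000 0.8000 -0.4000]
Step 2: x=[2.9024 8.9024 13.4160 17.7792] v=[2.9120 -3.4880 1.2800 -0.7040]
Step 3: x=[3.6448 8.0859 13.6600 17.6093] v=[3.7120 -4.0826 1.2198 -0.8493]
Step 4: x=[4.4225 7.3600 13.7740 17.4435] v=[3.8884 -3.6294 0.5699 -0.8290]
Step 5: x=[5.1152 6.9122 13.6684 17.3041] v=[3.4634 -2.2388 -0.5279 -0.6968]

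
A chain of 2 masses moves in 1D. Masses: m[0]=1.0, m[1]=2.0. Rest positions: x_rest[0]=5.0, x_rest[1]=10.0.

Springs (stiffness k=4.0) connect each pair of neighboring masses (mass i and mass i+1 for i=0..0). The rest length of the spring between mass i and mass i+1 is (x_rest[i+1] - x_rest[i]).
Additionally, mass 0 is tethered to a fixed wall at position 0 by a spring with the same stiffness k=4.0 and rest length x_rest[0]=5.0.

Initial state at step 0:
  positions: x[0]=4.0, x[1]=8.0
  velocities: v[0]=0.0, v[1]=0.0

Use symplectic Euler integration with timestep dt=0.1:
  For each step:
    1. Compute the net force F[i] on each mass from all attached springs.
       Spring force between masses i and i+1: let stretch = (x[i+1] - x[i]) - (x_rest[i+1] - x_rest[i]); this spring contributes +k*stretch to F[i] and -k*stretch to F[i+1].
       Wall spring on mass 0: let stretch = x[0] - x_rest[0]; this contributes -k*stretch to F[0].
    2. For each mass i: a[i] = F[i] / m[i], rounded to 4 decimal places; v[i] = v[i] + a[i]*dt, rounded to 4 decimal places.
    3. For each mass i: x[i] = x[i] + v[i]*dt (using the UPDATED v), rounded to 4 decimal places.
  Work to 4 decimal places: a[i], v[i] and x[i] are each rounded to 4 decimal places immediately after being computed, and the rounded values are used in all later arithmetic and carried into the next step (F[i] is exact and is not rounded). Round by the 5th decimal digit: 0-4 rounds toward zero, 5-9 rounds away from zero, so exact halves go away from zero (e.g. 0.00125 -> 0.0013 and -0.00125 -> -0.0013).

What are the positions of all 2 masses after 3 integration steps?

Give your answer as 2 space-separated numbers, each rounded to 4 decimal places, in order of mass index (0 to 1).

Answer: 4.0039 8.1180

Derivation:
Step 0: x=[4.0000 8.0000] v=[0.0000 0.0000]
Step 1: x=[4.0000 8.0200] v=[0.0000 0.2000]
Step 2: x=[4.0008 8.0596] v=[0.0080 0.3960]
Step 3: x=[4.0039 8.1180] v=[0.0312 0.5842]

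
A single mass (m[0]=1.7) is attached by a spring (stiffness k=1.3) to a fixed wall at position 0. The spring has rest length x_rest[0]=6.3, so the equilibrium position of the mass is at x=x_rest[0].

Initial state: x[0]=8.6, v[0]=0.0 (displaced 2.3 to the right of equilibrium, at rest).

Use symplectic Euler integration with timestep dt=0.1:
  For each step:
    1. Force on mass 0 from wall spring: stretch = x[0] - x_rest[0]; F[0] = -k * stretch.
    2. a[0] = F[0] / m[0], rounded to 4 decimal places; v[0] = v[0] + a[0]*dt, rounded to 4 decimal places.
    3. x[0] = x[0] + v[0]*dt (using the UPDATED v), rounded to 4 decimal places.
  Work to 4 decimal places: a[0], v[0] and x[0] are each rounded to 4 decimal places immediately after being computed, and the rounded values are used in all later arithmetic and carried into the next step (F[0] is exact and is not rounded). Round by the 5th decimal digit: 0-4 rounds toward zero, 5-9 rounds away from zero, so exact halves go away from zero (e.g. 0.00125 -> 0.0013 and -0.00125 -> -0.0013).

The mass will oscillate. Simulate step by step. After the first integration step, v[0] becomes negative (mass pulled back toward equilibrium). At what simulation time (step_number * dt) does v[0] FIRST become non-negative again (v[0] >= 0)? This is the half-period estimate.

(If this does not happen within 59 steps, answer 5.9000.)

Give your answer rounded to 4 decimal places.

Answer: 3.6000

Derivation:
Step 0: x=[8.6000] v=[0.0000]
Step 1: x=[8.5824] v=[-0.1759]
Step 2: x=[8.5474] v=[-0.3504]
Step 3: x=[8.4952] v=[-0.5223]
Step 4: x=[8.4262] v=[-0.6902]
Step 5: x=[8.3409] v=[-0.8528]
Step 6: x=[8.2400] v=[-1.0089]
Step 7: x=[8.1243] v=[-1.1573]
Step 8: x=[7.9946] v=[-1.2968]
Step 9: x=[7.8520] v=[-1.4264]
Step 10: x=[7.6975] v=[-1.5451]
Step 11: x=[7.5323] v=[-1.6520]
Step 12: x=[7.3577] v=[-1.7462]
Step 13: x=[7.1750] v=[-1.8271]
Step 14: x=[6.9856] v=[-1.8940]
Step 15: x=[6.7910] v=[-1.9464]
Step 16: x=[6.5926] v=[-1.9840]
Step 17: x=[6.3920] v=[-2.0064]
Step 18: x=[6.1907] v=[-2.0134]
Step 19: x=[5.9902] v=[-2.0050]
Step 20: x=[5.7921] v=[-1.9813]
Step 21: x=[5.5979] v=[-1.9425]
Step 22: x=[5.4090] v=[-1.8888]
Step 23: x=[5.2269] v=[-1.8207]
Step 24: x=[5.0530] v=[-1.7386]
Step 25: x=[4.8887] v=[-1.6432]
Step 26: x=[4.7352] v=[-1.5353]
Step 27: x=[4.5936] v=[-1.4156]
Step 28: x=[4.4651] v=[-1.2851]
Step 29: x=[4.3506] v=[-1.1448]
Step 30: x=[4.2510] v=[-0.9957]
Step 31: x=[4.1671] v=[-0.8390]
Step 32: x=[4.0995] v=[-0.6759]
Step 33: x=[4.0487] v=[-0.5076]
Step 34: x=[4.0152] v=[-0.3354]
Step 35: x=[3.9991] v=[-0.1607]
Step 36: x=[4.0006] v=[0.0153]
First v>=0 after going negative at step 36, time=3.6000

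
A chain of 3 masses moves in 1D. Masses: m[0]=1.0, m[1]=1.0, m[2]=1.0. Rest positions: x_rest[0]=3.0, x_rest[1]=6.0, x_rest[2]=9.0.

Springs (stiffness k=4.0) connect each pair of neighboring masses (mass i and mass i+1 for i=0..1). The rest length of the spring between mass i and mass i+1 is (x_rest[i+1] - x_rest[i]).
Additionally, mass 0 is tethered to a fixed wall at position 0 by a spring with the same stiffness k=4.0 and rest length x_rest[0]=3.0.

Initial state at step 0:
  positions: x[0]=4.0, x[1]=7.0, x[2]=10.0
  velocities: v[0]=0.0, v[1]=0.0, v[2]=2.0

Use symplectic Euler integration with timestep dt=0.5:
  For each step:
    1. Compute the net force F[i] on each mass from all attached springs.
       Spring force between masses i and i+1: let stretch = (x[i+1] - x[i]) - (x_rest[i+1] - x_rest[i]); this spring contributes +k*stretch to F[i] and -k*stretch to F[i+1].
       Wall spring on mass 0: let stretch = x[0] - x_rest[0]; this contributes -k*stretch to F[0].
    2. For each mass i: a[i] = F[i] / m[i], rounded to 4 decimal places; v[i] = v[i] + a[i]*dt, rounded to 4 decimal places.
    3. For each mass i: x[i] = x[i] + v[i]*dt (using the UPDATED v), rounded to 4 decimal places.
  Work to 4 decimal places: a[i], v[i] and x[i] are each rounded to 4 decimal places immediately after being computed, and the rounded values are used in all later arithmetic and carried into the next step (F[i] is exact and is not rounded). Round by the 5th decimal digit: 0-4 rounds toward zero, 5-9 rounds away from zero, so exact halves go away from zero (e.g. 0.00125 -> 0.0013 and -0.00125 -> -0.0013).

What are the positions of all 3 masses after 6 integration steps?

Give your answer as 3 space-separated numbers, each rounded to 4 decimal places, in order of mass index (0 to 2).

Step 0: x=[4.0000 7.0000 10.0000] v=[0.0000 0.0000 2.0000]
Step 1: x=[3.0000 7.0000 11.0000] v=[-2.0000 0.0000 2.0000]
Step 2: x=[3.0000 7.0000 11.0000] v=[0.0000 0.0000 0.0000]
Step 3: x=[4.0000 7.0000 10.0000] v=[2.0000 0.0000 -2.0000]
Step 4: x=[4.0000 7.0000 9.0000] v=[0.0000 0.0000 -2.0000]
Step 5: x=[3.0000 6.0000 9.0000] v=[-2.0000 -2.0000 0.0000]
Step 6: x=[2.0000 5.0000 9.0000] v=[-2.0000 -2.0000 0.0000]

Answer: 2.0000 5.0000 9.0000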